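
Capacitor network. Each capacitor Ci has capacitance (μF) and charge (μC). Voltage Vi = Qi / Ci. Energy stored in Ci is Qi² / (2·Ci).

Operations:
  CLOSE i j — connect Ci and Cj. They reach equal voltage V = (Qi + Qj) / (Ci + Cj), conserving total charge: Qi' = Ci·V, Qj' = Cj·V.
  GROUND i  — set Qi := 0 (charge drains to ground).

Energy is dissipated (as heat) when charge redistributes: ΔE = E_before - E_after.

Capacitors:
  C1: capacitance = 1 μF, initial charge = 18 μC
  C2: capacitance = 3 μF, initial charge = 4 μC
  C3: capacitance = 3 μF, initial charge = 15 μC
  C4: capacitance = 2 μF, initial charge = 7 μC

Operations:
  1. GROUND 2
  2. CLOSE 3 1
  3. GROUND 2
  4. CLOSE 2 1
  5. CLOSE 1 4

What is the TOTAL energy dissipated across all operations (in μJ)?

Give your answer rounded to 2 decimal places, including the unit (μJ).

Initial: C1(1μF, Q=18μC, V=18.00V), C2(3μF, Q=4μC, V=1.33V), C3(3μF, Q=15μC, V=5.00V), C4(2μF, Q=7μC, V=3.50V)
Op 1: GROUND 2: Q2=0; energy lost=2.667
Op 2: CLOSE 3-1: Q_total=33.00, C_total=4.00, V=8.25; Q3=24.75, Q1=8.25; dissipated=63.375
Op 3: GROUND 2: Q2=0; energy lost=0.000
Op 4: CLOSE 2-1: Q_total=8.25, C_total=4.00, V=2.06; Q2=6.19, Q1=2.06; dissipated=25.523
Op 5: CLOSE 1-4: Q_total=9.06, C_total=3.00, V=3.02; Q1=3.02, Q4=6.04; dissipated=0.689
Total dissipated: 92.254 μJ

Answer: 92.25 μJ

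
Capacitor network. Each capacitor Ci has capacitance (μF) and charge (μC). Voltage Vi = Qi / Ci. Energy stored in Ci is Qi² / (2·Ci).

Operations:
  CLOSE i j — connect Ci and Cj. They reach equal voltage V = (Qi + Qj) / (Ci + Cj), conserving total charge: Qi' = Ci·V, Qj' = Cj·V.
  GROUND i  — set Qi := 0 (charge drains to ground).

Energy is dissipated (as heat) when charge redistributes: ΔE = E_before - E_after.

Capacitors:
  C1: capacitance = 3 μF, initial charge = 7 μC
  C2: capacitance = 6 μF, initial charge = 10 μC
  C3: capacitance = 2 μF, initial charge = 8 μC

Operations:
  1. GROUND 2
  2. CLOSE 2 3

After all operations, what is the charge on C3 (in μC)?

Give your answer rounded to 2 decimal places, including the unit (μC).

Answer: 2.00 μC

Derivation:
Initial: C1(3μF, Q=7μC, V=2.33V), C2(6μF, Q=10μC, V=1.67V), C3(2μF, Q=8μC, V=4.00V)
Op 1: GROUND 2: Q2=0; energy lost=8.333
Op 2: CLOSE 2-3: Q_total=8.00, C_total=8.00, V=1.00; Q2=6.00, Q3=2.00; dissipated=12.000
Final charges: Q1=7.00, Q2=6.00, Q3=2.00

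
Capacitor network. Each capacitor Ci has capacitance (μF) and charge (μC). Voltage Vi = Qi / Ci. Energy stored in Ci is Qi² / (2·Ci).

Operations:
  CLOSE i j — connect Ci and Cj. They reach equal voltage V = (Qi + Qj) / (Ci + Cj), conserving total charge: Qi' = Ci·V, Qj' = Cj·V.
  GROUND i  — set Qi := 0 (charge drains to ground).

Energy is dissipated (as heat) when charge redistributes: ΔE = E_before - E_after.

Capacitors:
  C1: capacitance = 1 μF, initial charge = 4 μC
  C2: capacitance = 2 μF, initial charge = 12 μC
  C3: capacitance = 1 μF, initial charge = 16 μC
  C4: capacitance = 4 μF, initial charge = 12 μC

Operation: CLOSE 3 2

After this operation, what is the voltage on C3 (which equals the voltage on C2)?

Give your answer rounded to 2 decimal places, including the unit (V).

Initial: C1(1μF, Q=4μC, V=4.00V), C2(2μF, Q=12μC, V=6.00V), C3(1μF, Q=16μC, V=16.00V), C4(4μF, Q=12μC, V=3.00V)
Op 1: CLOSE 3-2: Q_total=28.00, C_total=3.00, V=9.33; Q3=9.33, Q2=18.67; dissipated=33.333

Answer: 9.33 V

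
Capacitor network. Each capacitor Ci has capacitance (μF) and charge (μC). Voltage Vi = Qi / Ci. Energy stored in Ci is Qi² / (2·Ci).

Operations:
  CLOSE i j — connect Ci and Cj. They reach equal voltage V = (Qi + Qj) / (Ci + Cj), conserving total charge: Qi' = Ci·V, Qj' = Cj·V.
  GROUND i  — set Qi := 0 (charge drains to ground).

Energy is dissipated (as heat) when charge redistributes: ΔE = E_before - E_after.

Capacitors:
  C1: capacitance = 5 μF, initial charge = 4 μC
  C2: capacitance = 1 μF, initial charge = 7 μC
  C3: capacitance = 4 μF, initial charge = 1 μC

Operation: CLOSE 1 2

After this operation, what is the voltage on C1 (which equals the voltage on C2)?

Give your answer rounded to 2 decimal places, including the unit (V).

Answer: 1.83 V

Derivation:
Initial: C1(5μF, Q=4μC, V=0.80V), C2(1μF, Q=7μC, V=7.00V), C3(4μF, Q=1μC, V=0.25V)
Op 1: CLOSE 1-2: Q_total=11.00, C_total=6.00, V=1.83; Q1=9.17, Q2=1.83; dissipated=16.017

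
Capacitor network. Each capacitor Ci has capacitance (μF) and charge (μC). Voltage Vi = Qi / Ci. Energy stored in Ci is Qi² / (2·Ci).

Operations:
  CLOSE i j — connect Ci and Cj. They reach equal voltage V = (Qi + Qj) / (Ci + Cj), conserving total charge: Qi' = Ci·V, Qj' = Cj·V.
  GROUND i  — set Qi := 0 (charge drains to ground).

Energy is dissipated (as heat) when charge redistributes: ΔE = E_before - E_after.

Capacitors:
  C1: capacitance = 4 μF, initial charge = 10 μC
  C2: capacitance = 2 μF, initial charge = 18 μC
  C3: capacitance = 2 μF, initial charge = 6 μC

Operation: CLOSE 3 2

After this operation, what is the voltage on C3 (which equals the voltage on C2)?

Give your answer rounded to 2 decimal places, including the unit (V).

Initial: C1(4μF, Q=10μC, V=2.50V), C2(2μF, Q=18μC, V=9.00V), C3(2μF, Q=6μC, V=3.00V)
Op 1: CLOSE 3-2: Q_total=24.00, C_total=4.00, V=6.00; Q3=12.00, Q2=12.00; dissipated=18.000

Answer: 6.00 V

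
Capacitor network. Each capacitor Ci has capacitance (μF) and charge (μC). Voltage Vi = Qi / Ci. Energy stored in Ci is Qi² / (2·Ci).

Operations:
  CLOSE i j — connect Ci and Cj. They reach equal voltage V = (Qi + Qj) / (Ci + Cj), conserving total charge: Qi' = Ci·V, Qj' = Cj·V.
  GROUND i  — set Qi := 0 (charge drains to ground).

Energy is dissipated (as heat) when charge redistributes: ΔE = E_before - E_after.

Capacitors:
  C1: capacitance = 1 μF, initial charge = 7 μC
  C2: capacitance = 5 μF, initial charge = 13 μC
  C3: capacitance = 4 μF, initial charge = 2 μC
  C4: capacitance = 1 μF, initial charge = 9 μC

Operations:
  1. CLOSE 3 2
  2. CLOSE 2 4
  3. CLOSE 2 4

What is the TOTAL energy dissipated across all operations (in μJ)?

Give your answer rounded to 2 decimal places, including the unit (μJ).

Initial: C1(1μF, Q=7μC, V=7.00V), C2(5μF, Q=13μC, V=2.60V), C3(4μF, Q=2μC, V=0.50V), C4(1μF, Q=9μC, V=9.00V)
Op 1: CLOSE 3-2: Q_total=15.00, C_total=9.00, V=1.67; Q3=6.67, Q2=8.33; dissipated=4.900
Op 2: CLOSE 2-4: Q_total=17.33, C_total=6.00, V=2.89; Q2=14.44, Q4=2.89; dissipated=22.407
Op 3: CLOSE 2-4: Q_total=17.33, C_total=6.00, V=2.89; Q2=14.44, Q4=2.89; dissipated=0.000
Total dissipated: 27.307 μJ

Answer: 27.31 μJ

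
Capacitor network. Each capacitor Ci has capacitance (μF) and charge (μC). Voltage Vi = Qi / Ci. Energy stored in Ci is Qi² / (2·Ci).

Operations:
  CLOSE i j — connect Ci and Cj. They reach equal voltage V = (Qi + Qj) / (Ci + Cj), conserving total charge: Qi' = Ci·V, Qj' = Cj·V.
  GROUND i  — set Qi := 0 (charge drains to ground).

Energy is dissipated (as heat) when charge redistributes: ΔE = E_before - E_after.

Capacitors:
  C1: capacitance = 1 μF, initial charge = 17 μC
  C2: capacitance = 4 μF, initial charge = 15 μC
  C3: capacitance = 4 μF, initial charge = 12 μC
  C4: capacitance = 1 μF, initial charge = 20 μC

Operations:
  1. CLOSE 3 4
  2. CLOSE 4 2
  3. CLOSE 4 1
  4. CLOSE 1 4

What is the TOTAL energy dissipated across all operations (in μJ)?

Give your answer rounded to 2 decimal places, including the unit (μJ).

Answer: 158.86 μJ

Derivation:
Initial: C1(1μF, Q=17μC, V=17.00V), C2(4μF, Q=15μC, V=3.75V), C3(4μF, Q=12μC, V=3.00V), C4(1μF, Q=20μC, V=20.00V)
Op 1: CLOSE 3-4: Q_total=32.00, C_total=5.00, V=6.40; Q3=25.60, Q4=6.40; dissipated=115.600
Op 2: CLOSE 4-2: Q_total=21.40, C_total=5.00, V=4.28; Q4=4.28, Q2=17.12; dissipated=2.809
Op 3: CLOSE 4-1: Q_total=21.28, C_total=2.00, V=10.64; Q4=10.64, Q1=10.64; dissipated=40.450
Op 4: CLOSE 1-4: Q_total=21.28, C_total=2.00, V=10.64; Q1=10.64, Q4=10.64; dissipated=0.000
Total dissipated: 158.859 μJ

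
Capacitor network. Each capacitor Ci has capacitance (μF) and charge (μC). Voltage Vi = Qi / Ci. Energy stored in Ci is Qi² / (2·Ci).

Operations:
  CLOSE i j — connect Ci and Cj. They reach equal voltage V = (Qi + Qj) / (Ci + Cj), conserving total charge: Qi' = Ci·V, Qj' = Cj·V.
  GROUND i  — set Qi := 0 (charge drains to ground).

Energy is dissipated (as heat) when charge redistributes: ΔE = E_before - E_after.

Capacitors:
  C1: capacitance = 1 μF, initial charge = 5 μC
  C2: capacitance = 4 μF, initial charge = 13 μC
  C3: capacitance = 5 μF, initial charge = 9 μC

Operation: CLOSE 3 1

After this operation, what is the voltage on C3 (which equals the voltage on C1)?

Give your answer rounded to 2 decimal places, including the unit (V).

Answer: 2.33 V

Derivation:
Initial: C1(1μF, Q=5μC, V=5.00V), C2(4μF, Q=13μC, V=3.25V), C3(5μF, Q=9μC, V=1.80V)
Op 1: CLOSE 3-1: Q_total=14.00, C_total=6.00, V=2.33; Q3=11.67, Q1=2.33; dissipated=4.267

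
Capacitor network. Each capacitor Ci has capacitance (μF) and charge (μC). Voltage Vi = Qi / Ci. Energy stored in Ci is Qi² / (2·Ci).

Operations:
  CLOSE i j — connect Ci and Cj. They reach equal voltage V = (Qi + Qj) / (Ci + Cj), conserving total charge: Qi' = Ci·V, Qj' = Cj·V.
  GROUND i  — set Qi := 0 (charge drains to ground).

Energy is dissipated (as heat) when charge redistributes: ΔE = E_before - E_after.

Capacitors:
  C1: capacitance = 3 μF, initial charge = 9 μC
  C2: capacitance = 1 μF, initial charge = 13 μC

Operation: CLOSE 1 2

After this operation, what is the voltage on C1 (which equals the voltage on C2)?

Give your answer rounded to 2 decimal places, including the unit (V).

Initial: C1(3μF, Q=9μC, V=3.00V), C2(1μF, Q=13μC, V=13.00V)
Op 1: CLOSE 1-2: Q_total=22.00, C_total=4.00, V=5.50; Q1=16.50, Q2=5.50; dissipated=37.500

Answer: 5.50 V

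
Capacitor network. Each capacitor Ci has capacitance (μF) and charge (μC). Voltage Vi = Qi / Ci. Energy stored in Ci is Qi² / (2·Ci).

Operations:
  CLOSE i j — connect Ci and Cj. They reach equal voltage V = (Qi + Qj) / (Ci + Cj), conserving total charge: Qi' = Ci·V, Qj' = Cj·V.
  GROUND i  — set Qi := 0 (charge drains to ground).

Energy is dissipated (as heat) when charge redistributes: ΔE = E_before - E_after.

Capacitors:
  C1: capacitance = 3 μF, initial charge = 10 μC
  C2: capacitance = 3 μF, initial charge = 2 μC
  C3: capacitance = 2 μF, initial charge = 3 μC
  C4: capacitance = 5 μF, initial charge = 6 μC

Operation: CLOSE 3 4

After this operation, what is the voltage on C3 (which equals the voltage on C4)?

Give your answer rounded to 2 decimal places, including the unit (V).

Initial: C1(3μF, Q=10μC, V=3.33V), C2(3μF, Q=2μC, V=0.67V), C3(2μF, Q=3μC, V=1.50V), C4(5μF, Q=6μC, V=1.20V)
Op 1: CLOSE 3-4: Q_total=9.00, C_total=7.00, V=1.29; Q3=2.57, Q4=6.43; dissipated=0.064

Answer: 1.29 V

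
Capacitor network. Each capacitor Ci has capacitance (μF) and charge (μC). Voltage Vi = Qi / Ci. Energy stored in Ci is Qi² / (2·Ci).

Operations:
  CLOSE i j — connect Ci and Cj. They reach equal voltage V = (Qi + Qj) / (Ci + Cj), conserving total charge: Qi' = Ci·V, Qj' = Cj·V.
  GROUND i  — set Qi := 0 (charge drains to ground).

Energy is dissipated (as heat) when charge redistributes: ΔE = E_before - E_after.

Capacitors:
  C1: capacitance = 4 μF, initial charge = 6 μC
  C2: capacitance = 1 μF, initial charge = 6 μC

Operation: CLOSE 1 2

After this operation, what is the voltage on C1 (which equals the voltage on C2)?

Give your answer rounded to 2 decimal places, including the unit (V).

Answer: 2.40 V

Derivation:
Initial: C1(4μF, Q=6μC, V=1.50V), C2(1μF, Q=6μC, V=6.00V)
Op 1: CLOSE 1-2: Q_total=12.00, C_total=5.00, V=2.40; Q1=9.60, Q2=2.40; dissipated=8.100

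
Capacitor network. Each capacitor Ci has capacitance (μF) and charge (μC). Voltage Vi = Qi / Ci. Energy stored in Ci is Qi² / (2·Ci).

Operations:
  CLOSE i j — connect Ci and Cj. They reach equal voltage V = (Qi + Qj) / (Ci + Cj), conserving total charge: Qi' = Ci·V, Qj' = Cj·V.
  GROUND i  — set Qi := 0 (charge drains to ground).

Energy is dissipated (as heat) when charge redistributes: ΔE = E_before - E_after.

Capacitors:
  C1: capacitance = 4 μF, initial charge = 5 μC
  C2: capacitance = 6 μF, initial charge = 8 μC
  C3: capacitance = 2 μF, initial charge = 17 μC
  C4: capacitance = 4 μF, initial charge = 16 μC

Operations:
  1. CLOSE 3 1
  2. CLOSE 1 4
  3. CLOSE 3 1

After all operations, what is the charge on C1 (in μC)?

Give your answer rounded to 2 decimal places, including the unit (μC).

Answer: 15.11 μC

Derivation:
Initial: C1(4μF, Q=5μC, V=1.25V), C2(6μF, Q=8μC, V=1.33V), C3(2μF, Q=17μC, V=8.50V), C4(4μF, Q=16μC, V=4.00V)
Op 1: CLOSE 3-1: Q_total=22.00, C_total=6.00, V=3.67; Q3=7.33, Q1=14.67; dissipated=35.042
Op 2: CLOSE 1-4: Q_total=30.67, C_total=8.00, V=3.83; Q1=15.33, Q4=15.33; dissipated=0.111
Op 3: CLOSE 3-1: Q_total=22.67, C_total=6.00, V=3.78; Q3=7.56, Q1=15.11; dissipated=0.019
Final charges: Q1=15.11, Q2=8.00, Q3=7.56, Q4=15.33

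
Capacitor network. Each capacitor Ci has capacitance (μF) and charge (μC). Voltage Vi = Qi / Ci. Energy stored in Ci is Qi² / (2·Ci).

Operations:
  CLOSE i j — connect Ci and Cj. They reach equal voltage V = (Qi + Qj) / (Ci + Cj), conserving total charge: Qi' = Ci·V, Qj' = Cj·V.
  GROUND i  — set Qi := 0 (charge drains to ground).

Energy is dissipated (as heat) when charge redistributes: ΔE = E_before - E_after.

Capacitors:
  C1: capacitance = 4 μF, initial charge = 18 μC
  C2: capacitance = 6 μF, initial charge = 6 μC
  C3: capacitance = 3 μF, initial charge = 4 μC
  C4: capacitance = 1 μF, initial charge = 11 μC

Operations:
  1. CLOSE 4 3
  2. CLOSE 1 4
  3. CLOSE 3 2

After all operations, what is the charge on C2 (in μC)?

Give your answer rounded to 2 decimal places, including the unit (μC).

Answer: 11.50 μC

Derivation:
Initial: C1(4μF, Q=18μC, V=4.50V), C2(6μF, Q=6μC, V=1.00V), C3(3μF, Q=4μC, V=1.33V), C4(1μF, Q=11μC, V=11.00V)
Op 1: CLOSE 4-3: Q_total=15.00, C_total=4.00, V=3.75; Q4=3.75, Q3=11.25; dissipated=35.042
Op 2: CLOSE 1-4: Q_total=21.75, C_total=5.00, V=4.35; Q1=17.40, Q4=4.35; dissipated=0.225
Op 3: CLOSE 3-2: Q_total=17.25, C_total=9.00, V=1.92; Q3=5.75, Q2=11.50; dissipated=7.562
Final charges: Q1=17.40, Q2=11.50, Q3=5.75, Q4=4.35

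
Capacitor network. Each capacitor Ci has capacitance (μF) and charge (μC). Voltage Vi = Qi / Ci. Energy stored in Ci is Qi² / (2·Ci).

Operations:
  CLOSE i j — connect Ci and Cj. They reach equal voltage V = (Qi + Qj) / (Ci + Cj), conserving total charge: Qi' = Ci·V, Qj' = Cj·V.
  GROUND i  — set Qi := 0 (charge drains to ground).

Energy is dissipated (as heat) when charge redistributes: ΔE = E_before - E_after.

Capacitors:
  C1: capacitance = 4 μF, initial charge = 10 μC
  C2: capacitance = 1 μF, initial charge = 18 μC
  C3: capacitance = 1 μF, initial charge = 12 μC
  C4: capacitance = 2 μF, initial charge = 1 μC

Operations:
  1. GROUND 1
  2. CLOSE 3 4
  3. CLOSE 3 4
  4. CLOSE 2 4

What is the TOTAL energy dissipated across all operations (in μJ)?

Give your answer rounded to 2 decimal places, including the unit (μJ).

Initial: C1(4μF, Q=10μC, V=2.50V), C2(1μF, Q=18μC, V=18.00V), C3(1μF, Q=12μC, V=12.00V), C4(2μF, Q=1μC, V=0.50V)
Op 1: GROUND 1: Q1=0; energy lost=12.500
Op 2: CLOSE 3-4: Q_total=13.00, C_total=3.00, V=4.33; Q3=4.33, Q4=8.67; dissipated=44.083
Op 3: CLOSE 3-4: Q_total=13.00, C_total=3.00, V=4.33; Q3=4.33, Q4=8.67; dissipated=0.000
Op 4: CLOSE 2-4: Q_total=26.67, C_total=3.00, V=8.89; Q2=8.89, Q4=17.78; dissipated=62.259
Total dissipated: 118.843 μJ

Answer: 118.84 μJ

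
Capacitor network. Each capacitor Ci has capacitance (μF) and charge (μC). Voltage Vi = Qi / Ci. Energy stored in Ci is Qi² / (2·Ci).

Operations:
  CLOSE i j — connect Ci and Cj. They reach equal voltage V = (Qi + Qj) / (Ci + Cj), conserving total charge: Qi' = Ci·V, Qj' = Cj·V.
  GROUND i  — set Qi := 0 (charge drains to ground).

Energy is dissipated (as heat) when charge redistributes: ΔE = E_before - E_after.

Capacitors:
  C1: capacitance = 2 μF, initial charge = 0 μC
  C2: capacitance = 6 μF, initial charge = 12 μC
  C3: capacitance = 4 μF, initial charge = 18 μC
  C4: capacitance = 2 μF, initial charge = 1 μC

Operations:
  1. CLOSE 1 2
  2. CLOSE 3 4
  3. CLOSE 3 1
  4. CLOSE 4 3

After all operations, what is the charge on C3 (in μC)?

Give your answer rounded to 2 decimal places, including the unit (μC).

Answer: 11.19 μC

Derivation:
Initial: C1(2μF, Q=0μC, V=0.00V), C2(6μF, Q=12μC, V=2.00V), C3(4μF, Q=18μC, V=4.50V), C4(2μF, Q=1μC, V=0.50V)
Op 1: CLOSE 1-2: Q_total=12.00, C_total=8.00, V=1.50; Q1=3.00, Q2=9.00; dissipated=3.000
Op 2: CLOSE 3-4: Q_total=19.00, C_total=6.00, V=3.17; Q3=12.67, Q4=6.33; dissipated=10.667
Op 3: CLOSE 3-1: Q_total=15.67, C_total=6.00, V=2.61; Q3=10.44, Q1=5.22; dissipated=1.852
Op 4: CLOSE 4-3: Q_total=16.78, C_total=6.00, V=2.80; Q4=5.59, Q3=11.19; dissipated=0.206
Final charges: Q1=5.22, Q2=9.00, Q3=11.19, Q4=5.59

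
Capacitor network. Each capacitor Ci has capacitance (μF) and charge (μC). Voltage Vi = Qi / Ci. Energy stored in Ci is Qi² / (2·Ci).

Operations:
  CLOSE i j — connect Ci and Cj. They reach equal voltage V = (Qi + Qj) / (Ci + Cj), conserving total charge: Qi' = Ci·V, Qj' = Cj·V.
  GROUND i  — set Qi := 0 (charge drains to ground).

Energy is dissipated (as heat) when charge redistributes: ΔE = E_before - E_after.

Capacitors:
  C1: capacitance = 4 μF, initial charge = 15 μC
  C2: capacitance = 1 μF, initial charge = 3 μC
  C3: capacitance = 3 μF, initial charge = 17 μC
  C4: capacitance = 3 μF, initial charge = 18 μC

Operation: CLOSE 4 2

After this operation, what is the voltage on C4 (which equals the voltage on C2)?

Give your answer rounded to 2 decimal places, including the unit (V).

Initial: C1(4μF, Q=15μC, V=3.75V), C2(1μF, Q=3μC, V=3.00V), C3(3μF, Q=17μC, V=5.67V), C4(3μF, Q=18μC, V=6.00V)
Op 1: CLOSE 4-2: Q_total=21.00, C_total=4.00, V=5.25; Q4=15.75, Q2=5.25; dissipated=3.375

Answer: 5.25 V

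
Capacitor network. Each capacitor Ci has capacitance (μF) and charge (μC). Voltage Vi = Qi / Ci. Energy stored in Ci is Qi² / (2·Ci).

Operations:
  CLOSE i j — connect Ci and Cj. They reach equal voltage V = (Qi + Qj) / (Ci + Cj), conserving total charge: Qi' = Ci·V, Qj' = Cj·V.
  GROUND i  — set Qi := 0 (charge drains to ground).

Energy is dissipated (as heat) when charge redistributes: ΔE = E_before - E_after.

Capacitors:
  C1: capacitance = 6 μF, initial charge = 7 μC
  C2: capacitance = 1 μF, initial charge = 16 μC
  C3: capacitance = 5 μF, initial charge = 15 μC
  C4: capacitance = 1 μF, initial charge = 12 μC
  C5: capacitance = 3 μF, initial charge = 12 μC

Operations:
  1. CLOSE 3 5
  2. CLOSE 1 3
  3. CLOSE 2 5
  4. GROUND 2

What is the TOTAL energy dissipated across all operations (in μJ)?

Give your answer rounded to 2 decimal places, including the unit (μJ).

Initial: C1(6μF, Q=7μC, V=1.17V), C2(1μF, Q=16μC, V=16.00V), C3(5μF, Q=15μC, V=3.00V), C4(1μF, Q=12μC, V=12.00V), C5(3μF, Q=12μC, V=4.00V)
Op 1: CLOSE 3-5: Q_total=27.00, C_total=8.00, V=3.38; Q3=16.88, Q5=10.12; dissipated=0.938
Op 2: CLOSE 1-3: Q_total=23.88, C_total=11.00, V=2.17; Q1=13.02, Q3=10.85; dissipated=6.650
Op 3: CLOSE 2-5: Q_total=26.12, C_total=4.00, V=6.53; Q2=6.53, Q5=19.59; dissipated=59.771
Op 4: GROUND 2: Q2=0; energy lost=21.329
Total dissipated: 88.688 μJ

Answer: 88.69 μJ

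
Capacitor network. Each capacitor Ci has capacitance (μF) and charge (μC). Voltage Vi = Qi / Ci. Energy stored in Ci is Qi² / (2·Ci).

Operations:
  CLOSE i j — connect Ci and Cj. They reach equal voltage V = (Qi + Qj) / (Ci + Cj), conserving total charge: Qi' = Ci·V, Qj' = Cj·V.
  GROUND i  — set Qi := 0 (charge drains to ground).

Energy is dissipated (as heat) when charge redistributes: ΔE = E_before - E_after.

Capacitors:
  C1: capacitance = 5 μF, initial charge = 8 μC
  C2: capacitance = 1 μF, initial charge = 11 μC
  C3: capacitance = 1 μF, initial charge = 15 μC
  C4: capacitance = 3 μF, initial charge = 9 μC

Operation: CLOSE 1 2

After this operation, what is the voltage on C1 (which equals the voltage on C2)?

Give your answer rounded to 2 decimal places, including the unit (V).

Answer: 3.17 V

Derivation:
Initial: C1(5μF, Q=8μC, V=1.60V), C2(1μF, Q=11μC, V=11.00V), C3(1μF, Q=15μC, V=15.00V), C4(3μF, Q=9μC, V=3.00V)
Op 1: CLOSE 1-2: Q_total=19.00, C_total=6.00, V=3.17; Q1=15.83, Q2=3.17; dissipated=36.817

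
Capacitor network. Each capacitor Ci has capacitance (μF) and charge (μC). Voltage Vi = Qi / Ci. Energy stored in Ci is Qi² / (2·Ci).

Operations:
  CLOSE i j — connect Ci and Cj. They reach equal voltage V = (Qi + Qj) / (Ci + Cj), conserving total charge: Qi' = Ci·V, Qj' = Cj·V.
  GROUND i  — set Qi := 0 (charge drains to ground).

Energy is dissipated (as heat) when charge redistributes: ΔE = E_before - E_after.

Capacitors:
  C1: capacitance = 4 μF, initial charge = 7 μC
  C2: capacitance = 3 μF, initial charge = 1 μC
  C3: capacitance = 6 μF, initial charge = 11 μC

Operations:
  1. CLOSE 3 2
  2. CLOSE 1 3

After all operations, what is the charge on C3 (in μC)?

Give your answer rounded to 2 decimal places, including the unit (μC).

Answer: 9.00 μC

Derivation:
Initial: C1(4μF, Q=7μC, V=1.75V), C2(3μF, Q=1μC, V=0.33V), C3(6μF, Q=11μC, V=1.83V)
Op 1: CLOSE 3-2: Q_total=12.00, C_total=9.00, V=1.33; Q3=8.00, Q2=4.00; dissipated=2.250
Op 2: CLOSE 1-3: Q_total=15.00, C_total=10.00, V=1.50; Q1=6.00, Q3=9.00; dissipated=0.208
Final charges: Q1=6.00, Q2=4.00, Q3=9.00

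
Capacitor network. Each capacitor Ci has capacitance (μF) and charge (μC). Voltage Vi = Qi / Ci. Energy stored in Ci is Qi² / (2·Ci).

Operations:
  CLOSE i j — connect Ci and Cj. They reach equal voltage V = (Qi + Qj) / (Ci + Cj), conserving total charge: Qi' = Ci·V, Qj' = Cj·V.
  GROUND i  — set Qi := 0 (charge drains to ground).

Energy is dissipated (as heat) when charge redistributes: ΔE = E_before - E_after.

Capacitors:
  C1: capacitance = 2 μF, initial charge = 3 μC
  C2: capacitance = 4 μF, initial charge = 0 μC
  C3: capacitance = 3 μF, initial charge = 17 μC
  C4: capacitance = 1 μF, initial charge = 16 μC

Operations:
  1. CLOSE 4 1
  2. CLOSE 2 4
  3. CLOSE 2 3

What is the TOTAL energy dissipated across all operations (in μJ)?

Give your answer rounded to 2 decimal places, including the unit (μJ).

Answer: 102.72 μJ

Derivation:
Initial: C1(2μF, Q=3μC, V=1.50V), C2(4μF, Q=0μC, V=0.00V), C3(3μF, Q=17μC, V=5.67V), C4(1μF, Q=16μC, V=16.00V)
Op 1: CLOSE 4-1: Q_total=19.00, C_total=3.00, V=6.33; Q4=6.33, Q1=12.67; dissipated=70.083
Op 2: CLOSE 2-4: Q_total=6.33, C_total=5.00, V=1.27; Q2=5.07, Q4=1.27; dissipated=16.044
Op 3: CLOSE 2-3: Q_total=22.07, C_total=7.00, V=3.15; Q2=12.61, Q3=9.46; dissipated=16.594
Total dissipated: 102.722 μJ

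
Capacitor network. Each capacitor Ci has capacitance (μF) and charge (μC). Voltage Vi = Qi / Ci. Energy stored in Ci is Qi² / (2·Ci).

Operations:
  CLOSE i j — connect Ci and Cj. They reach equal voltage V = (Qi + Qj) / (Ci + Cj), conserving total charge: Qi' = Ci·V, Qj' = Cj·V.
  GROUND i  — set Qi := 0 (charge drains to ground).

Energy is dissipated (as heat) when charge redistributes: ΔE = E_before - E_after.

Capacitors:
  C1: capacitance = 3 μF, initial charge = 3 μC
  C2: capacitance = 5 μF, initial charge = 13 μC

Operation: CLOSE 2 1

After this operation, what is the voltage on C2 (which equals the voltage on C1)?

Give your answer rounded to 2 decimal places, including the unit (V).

Answer: 2.00 V

Derivation:
Initial: C1(3μF, Q=3μC, V=1.00V), C2(5μF, Q=13μC, V=2.60V)
Op 1: CLOSE 2-1: Q_total=16.00, C_total=8.00, V=2.00; Q2=10.00, Q1=6.00; dissipated=2.400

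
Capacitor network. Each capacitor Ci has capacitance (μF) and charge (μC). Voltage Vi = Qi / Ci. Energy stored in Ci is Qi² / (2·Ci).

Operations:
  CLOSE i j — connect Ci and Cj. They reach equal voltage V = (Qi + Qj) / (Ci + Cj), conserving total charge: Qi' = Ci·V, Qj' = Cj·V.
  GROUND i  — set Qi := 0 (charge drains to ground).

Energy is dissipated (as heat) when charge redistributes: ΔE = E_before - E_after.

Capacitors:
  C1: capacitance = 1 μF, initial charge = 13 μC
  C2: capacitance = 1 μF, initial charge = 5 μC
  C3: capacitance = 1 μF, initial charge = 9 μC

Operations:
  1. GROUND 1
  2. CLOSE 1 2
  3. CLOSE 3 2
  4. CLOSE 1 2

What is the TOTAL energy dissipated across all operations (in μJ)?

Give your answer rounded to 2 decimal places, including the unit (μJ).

Initial: C1(1μF, Q=13μC, V=13.00V), C2(1μF, Q=5μC, V=5.00V), C3(1μF, Q=9μC, V=9.00V)
Op 1: GROUND 1: Q1=0; energy lost=84.500
Op 2: CLOSE 1-2: Q_total=5.00, C_total=2.00, V=2.50; Q1=2.50, Q2=2.50; dissipated=6.250
Op 3: CLOSE 3-2: Q_total=11.50, C_total=2.00, V=5.75; Q3=5.75, Q2=5.75; dissipated=10.562
Op 4: CLOSE 1-2: Q_total=8.25, C_total=2.00, V=4.12; Q1=4.12, Q2=4.12; dissipated=2.641
Total dissipated: 103.953 μJ

Answer: 103.95 μJ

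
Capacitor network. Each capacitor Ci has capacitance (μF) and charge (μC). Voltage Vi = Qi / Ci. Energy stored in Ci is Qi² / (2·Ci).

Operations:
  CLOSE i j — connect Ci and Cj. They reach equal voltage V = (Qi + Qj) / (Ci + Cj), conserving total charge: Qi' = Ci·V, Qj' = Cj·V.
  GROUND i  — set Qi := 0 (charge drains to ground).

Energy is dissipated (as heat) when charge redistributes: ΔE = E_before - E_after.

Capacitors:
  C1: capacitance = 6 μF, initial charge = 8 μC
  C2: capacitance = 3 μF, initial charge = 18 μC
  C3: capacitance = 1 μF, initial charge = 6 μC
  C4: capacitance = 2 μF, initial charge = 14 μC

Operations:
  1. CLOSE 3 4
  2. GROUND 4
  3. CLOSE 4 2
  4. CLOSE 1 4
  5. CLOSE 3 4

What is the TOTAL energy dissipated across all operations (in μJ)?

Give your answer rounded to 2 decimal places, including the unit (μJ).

Answer: 77.80 μJ

Derivation:
Initial: C1(6μF, Q=8μC, V=1.33V), C2(3μF, Q=18μC, V=6.00V), C3(1μF, Q=6μC, V=6.00V), C4(2μF, Q=14μC, V=7.00V)
Op 1: CLOSE 3-4: Q_total=20.00, C_total=3.00, V=6.67; Q3=6.67, Q4=13.33; dissipated=0.333
Op 2: GROUND 4: Q4=0; energy lost=44.444
Op 3: CLOSE 4-2: Q_total=18.00, C_total=5.00, V=3.60; Q4=7.20, Q2=10.80; dissipated=21.600
Op 4: CLOSE 1-4: Q_total=15.20, C_total=8.00, V=1.90; Q1=11.40, Q4=3.80; dissipated=3.853
Op 5: CLOSE 3-4: Q_total=10.47, C_total=3.00, V=3.49; Q3=3.49, Q4=6.98; dissipated=7.574
Total dissipated: 77.805 μJ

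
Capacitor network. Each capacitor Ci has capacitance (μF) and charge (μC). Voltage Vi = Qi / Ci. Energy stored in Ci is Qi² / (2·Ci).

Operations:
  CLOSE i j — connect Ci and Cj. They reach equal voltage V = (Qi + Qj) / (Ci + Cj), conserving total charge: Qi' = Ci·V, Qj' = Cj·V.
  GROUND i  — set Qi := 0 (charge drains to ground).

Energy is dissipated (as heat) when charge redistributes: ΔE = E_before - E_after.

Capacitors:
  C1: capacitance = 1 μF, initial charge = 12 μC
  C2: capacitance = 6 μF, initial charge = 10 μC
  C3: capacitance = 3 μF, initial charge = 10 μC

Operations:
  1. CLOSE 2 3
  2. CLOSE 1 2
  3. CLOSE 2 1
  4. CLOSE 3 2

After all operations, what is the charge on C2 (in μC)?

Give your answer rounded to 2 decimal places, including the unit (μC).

Initial: C1(1μF, Q=12μC, V=12.00V), C2(6μF, Q=10μC, V=1.67V), C3(3μF, Q=10μC, V=3.33V)
Op 1: CLOSE 2-3: Q_total=20.00, C_total=9.00, V=2.22; Q2=13.33, Q3=6.67; dissipated=2.778
Op 2: CLOSE 1-2: Q_total=25.33, C_total=7.00, V=3.62; Q1=3.62, Q2=21.71; dissipated=40.974
Op 3: CLOSE 2-1: Q_total=25.33, C_total=7.00, V=3.62; Q2=21.71, Q1=3.62; dissipated=0.000
Op 4: CLOSE 3-2: Q_total=28.38, C_total=9.00, V=3.15; Q3=9.46, Q2=18.92; dissipated=1.951
Final charges: Q1=3.62, Q2=18.92, Q3=9.46

Answer: 18.92 μC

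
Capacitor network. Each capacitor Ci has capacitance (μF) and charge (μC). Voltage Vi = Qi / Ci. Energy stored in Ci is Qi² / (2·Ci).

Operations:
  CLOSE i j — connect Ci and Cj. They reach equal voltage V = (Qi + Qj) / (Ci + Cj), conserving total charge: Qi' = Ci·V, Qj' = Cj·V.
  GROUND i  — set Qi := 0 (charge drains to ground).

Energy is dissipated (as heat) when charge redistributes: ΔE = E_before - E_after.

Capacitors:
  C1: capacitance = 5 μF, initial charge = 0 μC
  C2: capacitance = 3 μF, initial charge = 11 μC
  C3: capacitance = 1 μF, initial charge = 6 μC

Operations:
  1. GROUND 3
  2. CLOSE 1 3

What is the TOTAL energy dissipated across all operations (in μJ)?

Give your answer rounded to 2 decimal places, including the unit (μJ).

Initial: C1(5μF, Q=0μC, V=0.00V), C2(3μF, Q=11μC, V=3.67V), C3(1μF, Q=6μC, V=6.00V)
Op 1: GROUND 3: Q3=0; energy lost=18.000
Op 2: CLOSE 1-3: Q_total=0.00, C_total=6.00, V=0.00; Q1=0.00, Q3=0.00; dissipated=0.000
Total dissipated: 18.000 μJ

Answer: 18.00 μJ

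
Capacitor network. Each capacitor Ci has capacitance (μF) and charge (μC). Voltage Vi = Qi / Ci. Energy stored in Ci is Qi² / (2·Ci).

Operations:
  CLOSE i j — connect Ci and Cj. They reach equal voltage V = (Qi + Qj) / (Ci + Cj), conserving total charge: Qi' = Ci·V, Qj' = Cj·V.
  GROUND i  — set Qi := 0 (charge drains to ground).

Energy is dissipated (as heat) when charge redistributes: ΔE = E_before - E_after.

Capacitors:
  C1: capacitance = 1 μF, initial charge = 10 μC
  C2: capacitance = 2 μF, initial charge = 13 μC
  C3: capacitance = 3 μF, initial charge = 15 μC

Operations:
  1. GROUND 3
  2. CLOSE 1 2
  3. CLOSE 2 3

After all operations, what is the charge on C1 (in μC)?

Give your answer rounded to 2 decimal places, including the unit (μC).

Answer: 7.67 μC

Derivation:
Initial: C1(1μF, Q=10μC, V=10.00V), C2(2μF, Q=13μC, V=6.50V), C3(3μF, Q=15μC, V=5.00V)
Op 1: GROUND 3: Q3=0; energy lost=37.500
Op 2: CLOSE 1-2: Q_total=23.00, C_total=3.00, V=7.67; Q1=7.67, Q2=15.33; dissipated=4.083
Op 3: CLOSE 2-3: Q_total=15.33, C_total=5.00, V=3.07; Q2=6.13, Q3=9.20; dissipated=35.267
Final charges: Q1=7.67, Q2=6.13, Q3=9.20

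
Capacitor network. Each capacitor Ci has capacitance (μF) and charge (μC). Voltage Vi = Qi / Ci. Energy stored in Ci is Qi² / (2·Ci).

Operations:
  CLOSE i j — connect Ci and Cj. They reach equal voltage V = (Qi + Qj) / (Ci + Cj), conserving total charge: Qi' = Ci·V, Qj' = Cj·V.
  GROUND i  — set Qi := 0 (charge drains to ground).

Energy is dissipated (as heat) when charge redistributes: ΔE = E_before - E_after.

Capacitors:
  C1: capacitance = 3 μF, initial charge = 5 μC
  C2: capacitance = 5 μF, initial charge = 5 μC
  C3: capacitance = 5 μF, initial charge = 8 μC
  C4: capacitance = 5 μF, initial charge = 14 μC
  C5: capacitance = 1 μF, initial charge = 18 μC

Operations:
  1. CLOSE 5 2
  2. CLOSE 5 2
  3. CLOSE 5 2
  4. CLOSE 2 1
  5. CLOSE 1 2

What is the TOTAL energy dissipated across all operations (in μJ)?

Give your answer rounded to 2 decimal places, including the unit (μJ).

Answer: 124.82 μJ

Derivation:
Initial: C1(3μF, Q=5μC, V=1.67V), C2(5μF, Q=5μC, V=1.00V), C3(5μF, Q=8μC, V=1.60V), C4(5μF, Q=14μC, V=2.80V), C5(1μF, Q=18μC, V=18.00V)
Op 1: CLOSE 5-2: Q_total=23.00, C_total=6.00, V=3.83; Q5=3.83, Q2=19.17; dissipated=120.417
Op 2: CLOSE 5-2: Q_total=23.00, C_total=6.00, V=3.83; Q5=3.83, Q2=19.17; dissipated=0.000
Op 3: CLOSE 5-2: Q_total=23.00, C_total=6.00, V=3.83; Q5=3.83, Q2=19.17; dissipated=0.000
Op 4: CLOSE 2-1: Q_total=24.17, C_total=8.00, V=3.02; Q2=15.10, Q1=9.06; dissipated=4.401
Op 5: CLOSE 1-2: Q_total=24.17, C_total=8.00, V=3.02; Q1=9.06, Q2=15.10; dissipated=0.000
Total dissipated: 124.818 μJ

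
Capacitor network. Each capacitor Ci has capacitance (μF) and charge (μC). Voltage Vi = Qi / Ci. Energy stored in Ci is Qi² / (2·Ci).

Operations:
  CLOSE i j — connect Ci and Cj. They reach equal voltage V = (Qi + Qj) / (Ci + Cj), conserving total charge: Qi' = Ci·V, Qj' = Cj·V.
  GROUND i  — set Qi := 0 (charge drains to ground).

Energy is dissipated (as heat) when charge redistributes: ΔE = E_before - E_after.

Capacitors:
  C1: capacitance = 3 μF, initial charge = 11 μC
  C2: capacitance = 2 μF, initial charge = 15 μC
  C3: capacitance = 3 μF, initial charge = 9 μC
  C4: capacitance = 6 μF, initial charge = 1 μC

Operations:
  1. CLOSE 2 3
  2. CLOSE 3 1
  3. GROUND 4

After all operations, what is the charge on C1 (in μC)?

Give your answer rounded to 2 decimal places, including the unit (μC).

Initial: C1(3μF, Q=11μC, V=3.67V), C2(2μF, Q=15μC, V=7.50V), C3(3μF, Q=9μC, V=3.00V), C4(6μF, Q=1μC, V=0.17V)
Op 1: CLOSE 2-3: Q_total=24.00, C_total=5.00, V=4.80; Q2=9.60, Q3=14.40; dissipated=12.150
Op 2: CLOSE 3-1: Q_total=25.40, C_total=6.00, V=4.23; Q3=12.70, Q1=12.70; dissipated=0.963
Op 3: GROUND 4: Q4=0; energy lost=0.083
Final charges: Q1=12.70, Q2=9.60, Q3=12.70, Q4=0.00

Answer: 12.70 μC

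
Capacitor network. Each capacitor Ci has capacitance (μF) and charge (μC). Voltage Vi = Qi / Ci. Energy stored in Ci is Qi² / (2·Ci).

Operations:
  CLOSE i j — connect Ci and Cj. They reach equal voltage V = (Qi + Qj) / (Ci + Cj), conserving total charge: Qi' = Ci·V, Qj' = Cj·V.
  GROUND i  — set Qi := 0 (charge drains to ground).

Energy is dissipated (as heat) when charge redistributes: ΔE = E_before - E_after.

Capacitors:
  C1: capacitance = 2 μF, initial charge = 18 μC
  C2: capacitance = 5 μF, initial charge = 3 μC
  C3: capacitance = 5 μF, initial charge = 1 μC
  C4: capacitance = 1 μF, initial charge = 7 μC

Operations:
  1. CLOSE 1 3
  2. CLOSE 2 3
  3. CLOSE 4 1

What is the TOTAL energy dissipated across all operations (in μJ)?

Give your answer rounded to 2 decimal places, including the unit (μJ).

Answer: 67.02 μJ

Derivation:
Initial: C1(2μF, Q=18μC, V=9.00V), C2(5μF, Q=3μC, V=0.60V), C3(5μF, Q=1μC, V=0.20V), C4(1μF, Q=7μC, V=7.00V)
Op 1: CLOSE 1-3: Q_total=19.00, C_total=7.00, V=2.71; Q1=5.43, Q3=13.57; dissipated=55.314
Op 2: CLOSE 2-3: Q_total=16.57, C_total=10.00, V=1.66; Q2=8.29, Q3=8.29; dissipated=5.588
Op 3: CLOSE 4-1: Q_total=12.43, C_total=3.00, V=4.14; Q4=4.14, Q1=8.29; dissipated=6.122
Total dissipated: 67.024 μJ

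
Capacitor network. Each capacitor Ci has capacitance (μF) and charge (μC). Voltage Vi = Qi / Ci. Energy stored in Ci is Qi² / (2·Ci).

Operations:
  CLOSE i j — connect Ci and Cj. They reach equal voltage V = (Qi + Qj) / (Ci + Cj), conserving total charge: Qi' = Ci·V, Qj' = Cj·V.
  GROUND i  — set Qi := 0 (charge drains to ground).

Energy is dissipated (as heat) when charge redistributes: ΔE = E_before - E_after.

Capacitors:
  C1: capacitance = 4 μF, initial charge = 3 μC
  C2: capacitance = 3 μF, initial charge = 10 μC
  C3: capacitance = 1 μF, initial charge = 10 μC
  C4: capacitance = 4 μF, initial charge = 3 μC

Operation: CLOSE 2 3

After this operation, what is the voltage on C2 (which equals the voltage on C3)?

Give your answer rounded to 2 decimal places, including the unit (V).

Answer: 5.00 V

Derivation:
Initial: C1(4μF, Q=3μC, V=0.75V), C2(3μF, Q=10μC, V=3.33V), C3(1μF, Q=10μC, V=10.00V), C4(4μF, Q=3μC, V=0.75V)
Op 1: CLOSE 2-3: Q_total=20.00, C_total=4.00, V=5.00; Q2=15.00, Q3=5.00; dissipated=16.667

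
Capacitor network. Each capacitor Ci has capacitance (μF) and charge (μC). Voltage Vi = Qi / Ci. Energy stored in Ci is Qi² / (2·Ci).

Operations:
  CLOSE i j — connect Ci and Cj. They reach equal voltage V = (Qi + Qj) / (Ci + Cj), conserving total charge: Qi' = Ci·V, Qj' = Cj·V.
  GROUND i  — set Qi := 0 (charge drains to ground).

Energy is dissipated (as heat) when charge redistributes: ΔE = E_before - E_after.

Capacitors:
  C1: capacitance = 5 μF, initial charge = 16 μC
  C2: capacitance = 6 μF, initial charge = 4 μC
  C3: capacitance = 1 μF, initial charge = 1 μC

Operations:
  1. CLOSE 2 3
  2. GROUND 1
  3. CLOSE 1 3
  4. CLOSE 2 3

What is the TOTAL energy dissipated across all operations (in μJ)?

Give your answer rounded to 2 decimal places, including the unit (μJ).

Answer: 26.01 μJ

Derivation:
Initial: C1(5μF, Q=16μC, V=3.20V), C2(6μF, Q=4μC, V=0.67V), C3(1μF, Q=1μC, V=1.00V)
Op 1: CLOSE 2-3: Q_total=5.00, C_total=7.00, V=0.71; Q2=4.29, Q3=0.71; dissipated=0.048
Op 2: GROUND 1: Q1=0; energy lost=25.600
Op 3: CLOSE 1-3: Q_total=0.71, C_total=6.00, V=0.12; Q1=0.60, Q3=0.12; dissipated=0.213
Op 4: CLOSE 2-3: Q_total=4.40, C_total=7.00, V=0.63; Q2=3.78, Q3=0.63; dissipated=0.152
Total dissipated: 26.012 μJ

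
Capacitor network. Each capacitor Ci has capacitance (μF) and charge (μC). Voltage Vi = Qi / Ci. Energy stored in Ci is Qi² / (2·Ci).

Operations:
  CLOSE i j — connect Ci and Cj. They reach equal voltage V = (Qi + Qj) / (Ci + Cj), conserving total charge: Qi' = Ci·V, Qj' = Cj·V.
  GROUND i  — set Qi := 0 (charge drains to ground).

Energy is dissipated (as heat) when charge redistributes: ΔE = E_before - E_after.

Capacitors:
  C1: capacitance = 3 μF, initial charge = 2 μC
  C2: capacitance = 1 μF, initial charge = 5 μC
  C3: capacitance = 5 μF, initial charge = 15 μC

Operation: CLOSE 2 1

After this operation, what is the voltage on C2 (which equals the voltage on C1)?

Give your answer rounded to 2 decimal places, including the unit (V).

Answer: 1.75 V

Derivation:
Initial: C1(3μF, Q=2μC, V=0.67V), C2(1μF, Q=5μC, V=5.00V), C3(5μF, Q=15μC, V=3.00V)
Op 1: CLOSE 2-1: Q_total=7.00, C_total=4.00, V=1.75; Q2=1.75, Q1=5.25; dissipated=7.042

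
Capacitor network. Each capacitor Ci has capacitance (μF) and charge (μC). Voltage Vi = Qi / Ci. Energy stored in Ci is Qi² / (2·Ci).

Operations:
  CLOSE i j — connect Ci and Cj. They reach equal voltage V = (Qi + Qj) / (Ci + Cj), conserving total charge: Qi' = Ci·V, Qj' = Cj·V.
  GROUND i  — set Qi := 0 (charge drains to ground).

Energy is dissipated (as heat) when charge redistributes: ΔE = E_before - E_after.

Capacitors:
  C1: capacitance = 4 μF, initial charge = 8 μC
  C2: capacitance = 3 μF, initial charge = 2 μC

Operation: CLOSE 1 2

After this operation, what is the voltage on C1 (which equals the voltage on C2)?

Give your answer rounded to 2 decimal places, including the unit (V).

Initial: C1(4μF, Q=8μC, V=2.00V), C2(3μF, Q=2μC, V=0.67V)
Op 1: CLOSE 1-2: Q_total=10.00, C_total=7.00, V=1.43; Q1=5.71, Q2=4.29; dissipated=1.524

Answer: 1.43 V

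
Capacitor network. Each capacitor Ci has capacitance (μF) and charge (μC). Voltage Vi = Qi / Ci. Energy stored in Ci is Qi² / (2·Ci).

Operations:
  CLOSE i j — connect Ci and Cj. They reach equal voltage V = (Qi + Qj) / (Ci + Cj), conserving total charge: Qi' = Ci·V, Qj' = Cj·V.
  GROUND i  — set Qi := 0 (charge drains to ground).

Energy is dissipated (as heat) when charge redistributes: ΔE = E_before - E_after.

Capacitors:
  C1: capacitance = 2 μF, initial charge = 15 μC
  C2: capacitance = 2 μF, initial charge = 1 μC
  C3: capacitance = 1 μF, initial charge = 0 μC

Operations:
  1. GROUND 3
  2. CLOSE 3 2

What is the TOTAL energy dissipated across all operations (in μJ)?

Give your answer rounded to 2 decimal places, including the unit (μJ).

Initial: C1(2μF, Q=15μC, V=7.50V), C2(2μF, Q=1μC, V=0.50V), C3(1μF, Q=0μC, V=0.00V)
Op 1: GROUND 3: Q3=0; energy lost=0.000
Op 2: CLOSE 3-2: Q_total=1.00, C_total=3.00, V=0.33; Q3=0.33, Q2=0.67; dissipated=0.083
Total dissipated: 0.083 μJ

Answer: 0.08 μJ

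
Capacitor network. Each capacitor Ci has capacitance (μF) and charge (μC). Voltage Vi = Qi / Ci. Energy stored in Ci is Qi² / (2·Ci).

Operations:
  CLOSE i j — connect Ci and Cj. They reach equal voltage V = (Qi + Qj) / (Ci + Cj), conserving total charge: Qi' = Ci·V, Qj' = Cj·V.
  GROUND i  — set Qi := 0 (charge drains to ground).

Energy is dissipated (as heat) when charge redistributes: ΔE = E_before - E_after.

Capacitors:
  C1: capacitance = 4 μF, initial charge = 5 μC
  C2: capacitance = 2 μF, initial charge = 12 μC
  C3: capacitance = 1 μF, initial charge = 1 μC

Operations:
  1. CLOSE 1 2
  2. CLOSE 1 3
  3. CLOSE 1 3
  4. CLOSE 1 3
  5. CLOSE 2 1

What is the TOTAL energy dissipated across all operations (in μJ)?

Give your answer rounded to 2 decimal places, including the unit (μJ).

Answer: 16.48 μJ

Derivation:
Initial: C1(4μF, Q=5μC, V=1.25V), C2(2μF, Q=12μC, V=6.00V), C3(1μF, Q=1μC, V=1.00V)
Op 1: CLOSE 1-2: Q_total=17.00, C_total=6.00, V=2.83; Q1=11.33, Q2=5.67; dissipated=15.042
Op 2: CLOSE 1-3: Q_total=12.33, C_total=5.00, V=2.47; Q1=9.87, Q3=2.47; dissipated=1.344
Op 3: CLOSE 1-3: Q_total=12.33, C_total=5.00, V=2.47; Q1=9.87, Q3=2.47; dissipated=0.000
Op 4: CLOSE 1-3: Q_total=12.33, C_total=5.00, V=2.47; Q1=9.87, Q3=2.47; dissipated=0.000
Op 5: CLOSE 2-1: Q_total=15.53, C_total=6.00, V=2.59; Q2=5.18, Q1=10.36; dissipated=0.090
Total dissipated: 16.476 μJ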